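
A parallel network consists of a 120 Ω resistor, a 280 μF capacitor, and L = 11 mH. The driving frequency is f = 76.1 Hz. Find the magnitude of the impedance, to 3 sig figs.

ω = 2πf = 478.2 rad/s
X_L = ωL = 5.26 Ω
X_C = 1/(ωC) = 7.47 Ω
Parallel: admittances add. Y = 1/R + 1/(jωL) + jωC
Y = (0.00833 − j0.0562) S
|Y| = 0.0569 S → |Z| = 1/|Y| = 17.6 Ω, ∠Z = −∠Y = 81.6°

17.6 Ω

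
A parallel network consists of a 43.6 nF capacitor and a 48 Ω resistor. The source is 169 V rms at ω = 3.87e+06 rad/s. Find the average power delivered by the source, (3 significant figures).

595 W

X_C = 1/(ωC) = 5.93 Ω
Parallel: admittances add. Y = 1/R + jωC
Y = (0.0208 + j0.169) S
|Y| = 0.170 S → |Z| = 1/|Y| = 5.88 Ω, ∠Z = −∠Y = -83.0°
I = V/|Z| = 28.7 A
P = VI cos φ = 169 × 28.7 × cos(-83.0°) = 595 W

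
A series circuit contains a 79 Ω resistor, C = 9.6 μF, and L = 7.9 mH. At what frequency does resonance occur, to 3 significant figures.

578 Hz

ω₀ = 1/√(LC) = 1/√(0.0079 × 9.6e-06) = 3631 rad/s
f₀ = ω₀/(2π) = 578 Hz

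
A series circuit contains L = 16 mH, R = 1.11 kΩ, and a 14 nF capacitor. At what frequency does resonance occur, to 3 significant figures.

10.6 kHz

ω₀ = 1/√(LC) = 1/√(0.016 × 1.4e-08) = 66820 rad/s
f₀ = ω₀/(2π) = 10.6 kHz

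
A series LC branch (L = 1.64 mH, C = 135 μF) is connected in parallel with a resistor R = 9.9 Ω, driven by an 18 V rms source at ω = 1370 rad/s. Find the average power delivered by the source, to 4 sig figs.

X_L = ωL = 2.247 Ω
X_C = 1/(ωC) = 5.407 Ω
Branch 1: Z₁ = R = 9.900 Ω
Branch 2 (series LC): Z₂ = j(X_L − X_C) = −j3.160 Ω
Parallel: Z = Z₁Z₂/(Z₁+Z₂), |Z| = 3.010 Ω, ∠Z = -72.30°
I = V/|Z| = 5.979 A
P = VI cos φ = 18 × 5.979 × cos(-72.30°) = 32.73 W

32.73 W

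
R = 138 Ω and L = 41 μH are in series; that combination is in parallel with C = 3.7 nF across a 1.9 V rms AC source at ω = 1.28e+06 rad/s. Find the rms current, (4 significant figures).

X_L = ωL = 52.48 Ω
X_C = 1/(ωC) = 211.1 Ω
Branch 1 (R+jX_L): Z₁ = 138.0 + j52.48 Ω, |Z₁| = 147.6 Ω
Branch 2 (−jX_C): Z₂ = −j211.1 Ω
Parallel: Z = Z₁Z₂/(Z₁+Z₂), |Z| = 148.2 Ω, ∠Z = -20.19°
I = V/|Z| = 1.9/148.2 = 12.82 mA

12.82 mA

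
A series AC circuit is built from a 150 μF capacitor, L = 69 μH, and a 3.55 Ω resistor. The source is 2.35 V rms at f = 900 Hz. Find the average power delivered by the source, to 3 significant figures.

1.48 W

ω = 2πf = 5655 rad/s
X_L = ωL = 0.390 Ω
X_C = 1/(ωC) = 1.18 Ω
Net reactance X = X_L − X_C = -0.789 Ω
Z = 3.55 − j0.789 Ω
|Z| = √(3.55² + 0.789²) = 3.64 Ω
∠Z = arctan(-0.789/3.55) = -12.5°
I = V/|Z| = 646 mA
P = VI cos φ = 2.35 × 0.646 × cos(-12.5°) = 1.48 W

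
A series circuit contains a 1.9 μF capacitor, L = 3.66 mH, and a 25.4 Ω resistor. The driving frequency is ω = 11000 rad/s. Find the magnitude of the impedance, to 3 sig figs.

26.5 Ω

X_L = ωL = 40.3 Ω
X_C = 1/(ωC) = 47.8 Ω
Net reactance X = X_L − X_C = -7.59 Ω
Z = 25.4 − j7.59 Ω
|Z| = √(25.4² + 7.59²) = 26.5 Ω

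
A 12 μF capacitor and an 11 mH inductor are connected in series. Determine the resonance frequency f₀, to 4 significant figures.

ω₀ = 1/√(LC) = 1/√(0.011 × 1.2e-05) = 2752 rad/s
f₀ = ω₀/(2π) = 438.1 Hz

438.1 Hz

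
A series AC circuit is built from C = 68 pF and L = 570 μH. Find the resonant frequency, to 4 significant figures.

ω₀ = 1/√(LC) = 1/√(0.00057 × 6.8e-11) = 5.079e+06 rad/s
f₀ = ω₀/(2π) = 808.4 kHz

808.4 kHz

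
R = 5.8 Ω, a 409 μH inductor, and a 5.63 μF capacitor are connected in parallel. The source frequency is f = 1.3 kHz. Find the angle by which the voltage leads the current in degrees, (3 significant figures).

ω = 2πf = 8168 rad/s
X_L = ωL = 3.34 Ω
X_C = 1/(ωC) = 21.7 Ω
Parallel: admittances add. Y = 1/R + 1/(jωL) + jωC
Y = (0.172 − j0.253) S
|Y| = 0.306 S → |Z| = 1/|Y| = 3.26 Ω, ∠Z = −∠Y = 55.8°

55.8°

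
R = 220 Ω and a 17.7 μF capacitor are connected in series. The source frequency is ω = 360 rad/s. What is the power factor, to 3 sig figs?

X_C = 1/(ωC) = 157 Ω
Z = 220 − j157 Ω
|Z| = √(220² + 157²) = 270 Ω
∠Z = arctan(-157/220) = -35.5°
cos φ = cos(-35.5°) = 0.814

0.814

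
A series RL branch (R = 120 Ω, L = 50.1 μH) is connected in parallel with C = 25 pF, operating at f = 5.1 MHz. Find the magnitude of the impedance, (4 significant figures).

5334 Ω

ω = 2πf = 3.204e+07 rad/s
X_L = ωL = 1605 Ω
X_C = 1/(ωC) = 1248 Ω
Branch 1 (R+jX_L): Z₁ = 120.0 + j1605 Ω, |Z₁| = 1610 Ω
Branch 2 (−jX_C): Z₂ = −j1248 Ω
Parallel: Z = Z₁Z₂/(Z₁+Z₂), |Z| = 5334 Ω, ∠Z = -75.70°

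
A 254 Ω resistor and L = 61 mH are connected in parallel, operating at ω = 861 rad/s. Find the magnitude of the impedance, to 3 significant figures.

51.4 Ω

X_L = ωL = 52.5 Ω
Parallel: admittances add. Y = 1/R + 1/(jωL)
Y = (0.00394 − j0.0190) S
|Y| = 0.0194 S → |Z| = 1/|Y| = 51.4 Ω, ∠Z = −∠Y = 78.3°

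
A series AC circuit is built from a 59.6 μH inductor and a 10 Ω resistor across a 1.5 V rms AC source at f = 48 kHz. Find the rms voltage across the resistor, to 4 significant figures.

0.7292 V

ω = 2πf = 301600 rad/s
X_L = ωL = 17.97 Ω
Z = 10.00 + j17.97 Ω
|Z| = √(10.00² + 17.97²) = 20.57 Ω
I = V/|Z| = 72.92 mA
V_R = I·|Z_R| = 0.07292 × 10.00 = 0.7292 V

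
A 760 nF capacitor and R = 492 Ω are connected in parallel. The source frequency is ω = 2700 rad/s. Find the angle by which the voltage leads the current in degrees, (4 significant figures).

-45.27°

X_C = 1/(ωC) = 487.3 Ω
Parallel: admittances add. Y = 1/R + jωC
Y = (0.002033 + j0.002052) S
|Y| = 0.002888 S → |Z| = 1/|Y| = 346.2 Ω, ∠Z = −∠Y = -45.27°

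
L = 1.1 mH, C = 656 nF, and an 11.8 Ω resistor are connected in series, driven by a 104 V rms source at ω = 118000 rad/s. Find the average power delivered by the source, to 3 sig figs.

9.25 W

X_L = ωL = 130 Ω
X_C = 1/(ωC) = 12.9 Ω
Net reactance X = X_L − X_C = 117 Ω
Z = 11.8 + j117 Ω
|Z| = √(11.8² + 117²) = 117 Ω
∠Z = arctan(117/11.8) = 84.2°
I = V/|Z| = 885 mA
P = VI cos φ = 104 × 0.885 × cos(84.2°) = 9.25 W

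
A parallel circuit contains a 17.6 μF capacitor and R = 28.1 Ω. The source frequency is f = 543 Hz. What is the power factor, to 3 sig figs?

0.510

ω = 2πf = 3412 rad/s
X_C = 1/(ωC) = 16.7 Ω
Parallel: admittances add. Y = 1/R + jωC
Y = (0.0356 + j0.0600) S
|Y| = 0.0698 S → |Z| = 1/|Y| = 14.3 Ω, ∠Z = −∠Y = -59.3°
cos φ = cos(-59.3°) = 0.510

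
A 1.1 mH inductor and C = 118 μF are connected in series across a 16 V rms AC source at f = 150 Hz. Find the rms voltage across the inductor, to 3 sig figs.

2.09 V

ω = 2πf = 942.5 rad/s
X_L = ωL = 1.04 Ω
X_C = 1/(ωC) = 8.99 Ω
Net reactance X = X_L − X_C = -7.96 Ω
Z = − j7.96 Ω
|Z| = √(0² + 7.96²) = 7.96 Ω
I = V/|Z| = 2.01 A
V_L = I·|Z_L| = 2.01 × 1.04 = 2.09 V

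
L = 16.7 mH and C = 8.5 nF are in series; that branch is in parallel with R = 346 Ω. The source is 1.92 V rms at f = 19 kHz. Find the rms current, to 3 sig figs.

ω = 2πf = 119400 rad/s
X_L = ωL = 1990 Ω
X_C = 1/(ωC) = 985 Ω
Branch 1: Z₁ = R = 346 Ω
Branch 2 (series LC): Z₂ = j(X_L − X_C) = j1010 Ω
Parallel: Z = Z₁Z₂/(Z₁+Z₂), |Z| = 327 Ω, ∠Z = 18.9°
I = V/|Z| = 1.92/327 = 5.87 mA

5.87 mA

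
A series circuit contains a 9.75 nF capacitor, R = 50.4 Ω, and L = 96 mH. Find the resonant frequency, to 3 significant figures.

5.20 kHz

ω₀ = 1/√(LC) = 1/√(0.096 × 9.75e-09) = 32690 rad/s
f₀ = ω₀/(2π) = 5.20 kHz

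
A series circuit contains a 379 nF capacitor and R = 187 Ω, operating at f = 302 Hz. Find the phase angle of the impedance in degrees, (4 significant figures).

ω = 2πf = 1898 rad/s
X_C = 1/(ωC) = 1391 Ω
Z = 187.0 − j1391 Ω
|Z| = √(187.0² + 1391²) = 1403 Ω
∠Z = arctan(-1391/187.0) = -82.34°

-82.34°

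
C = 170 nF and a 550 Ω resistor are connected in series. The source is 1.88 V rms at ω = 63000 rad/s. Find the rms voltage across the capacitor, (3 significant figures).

X_C = 1/(ωC) = 93.4 Ω
Z = 550 − j93.4 Ω
|Z| = √(550² + 93.4²) = 558 Ω
I = V/|Z| = 3.37 mA
V_C = I·|Z_C| = 0.00337 × 93.4 = 0.315 V

0.315 V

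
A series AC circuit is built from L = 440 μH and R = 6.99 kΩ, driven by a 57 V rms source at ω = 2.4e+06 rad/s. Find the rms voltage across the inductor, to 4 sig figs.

X_L = ωL = 1056 Ω
Z = 6990 + j1056 Ω
|Z| = √(6990² + 1056²) = 7069 Ω
I = V/|Z| = 8.063 mA
V_L = I·|Z_L| = 0.008063 × 1056 = 8.515 V

8.515 V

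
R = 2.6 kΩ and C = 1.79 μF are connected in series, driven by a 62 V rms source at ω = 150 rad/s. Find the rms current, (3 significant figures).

X_C = 1/(ωC) = 3720 Ω
Z = 2600 − j3720 Ω
|Z| = √(2600² + 3720²) = 4540 Ω
I = V/|Z| = 62/4540 = 13.6 mA

13.6 mA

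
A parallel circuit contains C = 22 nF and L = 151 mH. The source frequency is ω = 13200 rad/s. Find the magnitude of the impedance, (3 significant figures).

4730 Ω

X_L = ωL = 1990 Ω
X_C = 1/(ωC) = 3440 Ω
Parallel: admittances add. Y = 1/(jωL) + jωC
Y = (0 − j0.000211) S
|Y| = 0.000211 S → |Z| = 1/|Y| = 4730 Ω, ∠Z = −∠Y = 90.0°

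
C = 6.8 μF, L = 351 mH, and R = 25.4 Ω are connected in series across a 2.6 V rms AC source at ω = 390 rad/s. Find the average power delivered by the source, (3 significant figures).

2.94 mW

X_L = ωL = 137 Ω
X_C = 1/(ωC) = 377 Ω
Net reactance X = X_L − X_C = -240 Ω
Z = 25.4 − j240 Ω
|Z| = √(25.4² + 240²) = 242 Ω
∠Z = arctan(-240/25.4) = -84.0°
I = V/|Z| = 10.8 mA
P = VI cos φ = 2.6 × 0.0108 × cos(-84.0°) = 2.94 mW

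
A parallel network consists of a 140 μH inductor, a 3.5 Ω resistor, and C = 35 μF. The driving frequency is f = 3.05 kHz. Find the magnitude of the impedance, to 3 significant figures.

2.42 Ω

ω = 2πf = 19160 rad/s
X_L = ωL = 2.68 Ω
X_C = 1/(ωC) = 1.49 Ω
Parallel: admittances add. Y = 1/R + 1/(jωL) + jωC
Y = (0.286 + j0.298) S
|Y| = 0.413 S → |Z| = 1/|Y| = 2.42 Ω, ∠Z = −∠Y = -46.2°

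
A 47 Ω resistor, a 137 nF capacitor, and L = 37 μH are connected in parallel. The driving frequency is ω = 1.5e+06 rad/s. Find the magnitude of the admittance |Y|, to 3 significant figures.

X_L = ωL = 55.5 Ω
X_C = 1/(ωC) = 4.87 Ω
Parallel: admittances add. Y = 1/R + 1/(jωL) + jωC
Y = (0.0213 + j0.187) S
|Y| = 0.189 S → |Z| = 1/|Y| = 5.30 Ω, ∠Z = −∠Y = -83.5°

189 mS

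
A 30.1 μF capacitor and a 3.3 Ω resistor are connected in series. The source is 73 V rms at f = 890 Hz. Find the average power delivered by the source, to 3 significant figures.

ω = 2πf = 5592 rad/s
X_C = 1/(ωC) = 5.94 Ω
Z = 3.30 − j5.94 Ω
|Z| = √(3.30² + 5.94²) = 6.80 Ω
∠Z = arctan(-5.94/3.30) = -60.9°
I = V/|Z| = 10.7 A
P = VI cos φ = 73 × 10.7 × cos(-60.9°) = 381 W

381 W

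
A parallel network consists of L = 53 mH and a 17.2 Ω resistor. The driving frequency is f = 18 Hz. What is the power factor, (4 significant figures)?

0.3291

ω = 2πf = 113.1 rad/s
X_L = ωL = 5.994 Ω
Parallel: admittances add. Y = 1/R + 1/(jωL)
Y = (0.05814 − j0.1668) S
|Y| = 0.1767 S → |Z| = 1/|Y| = 5.660 Ω, ∠Z = −∠Y = 70.79°
cos φ = cos(70.79°) = 0.3291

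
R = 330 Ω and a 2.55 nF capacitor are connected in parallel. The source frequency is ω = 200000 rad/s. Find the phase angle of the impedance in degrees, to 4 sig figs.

X_C = 1/(ωC) = 1961 Ω
Parallel: admittances add. Y = 1/R + jωC
Y = (0.003030 + j0.0005100) S
|Y| = 0.003073 S → |Z| = 1/|Y| = 325.4 Ω, ∠Z = −∠Y = -9.553°

-9.553°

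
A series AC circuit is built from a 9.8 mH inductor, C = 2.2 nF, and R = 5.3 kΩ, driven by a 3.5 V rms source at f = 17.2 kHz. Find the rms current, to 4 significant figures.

567.8 μA

ω = 2πf = 108100 rad/s
X_L = ωL = 1059 Ω
X_C = 1/(ωC) = 4206 Ω
Net reactance X = X_L − X_C = -3147 Ω
Z = 5300 − j3147 Ω
|Z| = √(5300² + 3147²) = 6164 Ω
I = V/|Z| = 3.5/6164 = 567.8 μA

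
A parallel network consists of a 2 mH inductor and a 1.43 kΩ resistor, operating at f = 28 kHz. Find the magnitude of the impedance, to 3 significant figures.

ω = 2πf = 175900 rad/s
X_L = ωL = 352 Ω
Parallel: admittances add. Y = 1/R + 1/(jωL)
Y = (0.000699 − j0.00284) S
|Y| = 0.00293 S → |Z| = 1/|Y| = 342 Ω, ∠Z = −∠Y = 76.2°

342 Ω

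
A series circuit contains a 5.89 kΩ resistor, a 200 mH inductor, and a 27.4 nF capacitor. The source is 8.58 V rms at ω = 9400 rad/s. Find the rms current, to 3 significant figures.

1.38 mA

X_L = ωL = 1880 Ω
X_C = 1/(ωC) = 3880 Ω
Net reactance X = X_L − X_C = -2000 Ω
Z = 5890 − j2000 Ω
|Z| = √(5890² + 2000²) = 6220 Ω
I = V/|Z| = 8.58/6220 = 1.38 mA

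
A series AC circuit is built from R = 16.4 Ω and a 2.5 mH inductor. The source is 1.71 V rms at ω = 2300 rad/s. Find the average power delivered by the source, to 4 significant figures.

X_L = ωL = 5.750 Ω
Z = 16.40 + j5.750 Ω
|Z| = √(16.40² + 5.750²) = 17.38 Ω
∠Z = arctan(5.750/16.40) = 19.32°
I = V/|Z| = 98.40 mA
P = VI cos φ = 1.71 × 0.09840 × cos(19.32°) = 158.8 mW

158.8 mW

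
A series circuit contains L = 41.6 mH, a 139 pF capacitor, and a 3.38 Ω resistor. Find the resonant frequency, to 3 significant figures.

66.2 kHz

ω₀ = 1/√(LC) = 1/√(0.0416 × 1.39e-10) = 415900 rad/s
f₀ = ω₀/(2π) = 66.2 kHz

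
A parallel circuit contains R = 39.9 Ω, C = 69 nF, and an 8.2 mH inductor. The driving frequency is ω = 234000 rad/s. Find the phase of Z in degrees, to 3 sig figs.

-31.9°

X_L = ωL = 1920 Ω
X_C = 1/(ωC) = 61.9 Ω
Parallel: admittances add. Y = 1/R + 1/(jωL) + jωC
Y = (0.0251 + j0.0156) S
|Y| = 0.0295 S → |Z| = 1/|Y| = 33.9 Ω, ∠Z = −∠Y = -31.9°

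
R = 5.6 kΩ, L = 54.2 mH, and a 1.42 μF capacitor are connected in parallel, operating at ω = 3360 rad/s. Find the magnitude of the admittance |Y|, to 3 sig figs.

X_L = ωL = 182 Ω
X_C = 1/(ωC) = 210 Ω
Parallel: admittances add. Y = 1/R + 1/(jωL) + jωC
Y = (0.000179 − j0.000720) S
|Y| = 0.000742 S → |Z| = 1/|Y| = 1350 Ω, ∠Z = −∠Y = 76.1°

742 μS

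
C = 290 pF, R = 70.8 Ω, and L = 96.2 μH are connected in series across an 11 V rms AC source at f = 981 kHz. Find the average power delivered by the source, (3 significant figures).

1.40 W

ω = 2πf = 6.164e+06 rad/s
X_L = ωL = 593 Ω
X_C = 1/(ωC) = 559 Ω
Net reactance X = X_L − X_C = 33.5 Ω
Z = 70.8 + j33.5 Ω
|Z| = √(70.8² + 33.5²) = 78.3 Ω
∠Z = arctan(33.5/70.8) = 25.3°
I = V/|Z| = 140 mA
P = VI cos φ = 11 × 0.140 × cos(25.3°) = 1.40 W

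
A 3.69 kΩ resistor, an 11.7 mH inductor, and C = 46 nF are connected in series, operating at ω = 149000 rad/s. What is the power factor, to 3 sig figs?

X_L = ωL = 1740 Ω
X_C = 1/(ωC) = 146 Ω
Net reactance X = X_L − X_C = 1600 Ω
Z = 3690 + j1600 Ω
|Z| = √(3690² + 1600²) = 4020 Ω
∠Z = arctan(1600/3690) = 23.4°
cos φ = cos(23.4°) = 0.918

0.918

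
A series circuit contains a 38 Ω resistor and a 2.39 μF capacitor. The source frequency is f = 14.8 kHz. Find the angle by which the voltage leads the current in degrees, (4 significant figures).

-6.753°

ω = 2πf = 92990 rad/s
X_C = 1/(ωC) = 4.499 Ω
Z = 38.00 − j4.499 Ω
|Z| = √(38.00² + 4.499²) = 38.27 Ω
∠Z = arctan(-4.499/38.00) = -6.753°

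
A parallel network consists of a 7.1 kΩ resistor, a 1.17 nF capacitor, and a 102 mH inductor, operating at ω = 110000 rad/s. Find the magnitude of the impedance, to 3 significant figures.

6840 Ω

X_L = ωL = 11200 Ω
X_C = 1/(ωC) = 7770 Ω
Parallel: admittances add. Y = 1/R + 1/(jωL) + jωC
Y = (0.000141 + j3.96e-05) S
|Y| = 0.000146 S → |Z| = 1/|Y| = 6840 Ω, ∠Z = −∠Y = -15.7°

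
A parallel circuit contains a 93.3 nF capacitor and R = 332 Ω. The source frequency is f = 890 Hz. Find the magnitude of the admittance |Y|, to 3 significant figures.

ω = 2πf = 5592 rad/s
X_C = 1/(ωC) = 1920 Ω
Parallel: admittances add. Y = 1/R + jωC
Y = (0.00301 + j0.000522) S
|Y| = 0.00306 S → |Z| = 1/|Y| = 327 Ω, ∠Z = −∠Y = -9.83°

3.06 mS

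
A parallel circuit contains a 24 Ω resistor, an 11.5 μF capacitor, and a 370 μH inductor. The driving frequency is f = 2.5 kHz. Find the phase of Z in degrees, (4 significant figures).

-11.64°

ω = 2πf = 15710 rad/s
X_L = ωL = 5.812 Ω
X_C = 1/(ωC) = 5.536 Ω
Parallel: admittances add. Y = 1/R + 1/(jωL) + jωC
Y = (0.04167 + j0.008582) S
|Y| = 0.04254 S → |Z| = 1/|Y| = 23.51 Ω, ∠Z = −∠Y = -11.64°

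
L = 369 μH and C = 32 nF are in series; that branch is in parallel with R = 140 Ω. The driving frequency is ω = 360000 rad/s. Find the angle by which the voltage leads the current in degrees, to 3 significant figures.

X_L = ωL = 133 Ω
X_C = 1/(ωC) = 86.8 Ω
Branch 1: Z₁ = R = 140 Ω
Branch 2 (series LC): Z₂ = j(X_L − X_C) = j46.0 Ω
Parallel: Z = Z₁Z₂/(Z₁+Z₂), |Z| = 43.7 Ω, ∠Z = 71.8°

71.8°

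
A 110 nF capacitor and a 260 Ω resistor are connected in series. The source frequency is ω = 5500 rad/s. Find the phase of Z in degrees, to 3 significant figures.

-81.1°

X_C = 1/(ωC) = 1650 Ω
Z = 260 − j1650 Ω
|Z| = √(260² + 1650²) = 1670 Ω
∠Z = arctan(-1650/260) = -81.1°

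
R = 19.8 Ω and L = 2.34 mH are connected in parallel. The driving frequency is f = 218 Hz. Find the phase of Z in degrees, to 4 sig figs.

80.80°

ω = 2πf = 1370 rad/s
X_L = ωL = 3.205 Ω
Parallel: admittances add. Y = 1/R + 1/(jωL)
Y = (0.05051 − j0.3120) S
|Y| = 0.3161 S → |Z| = 1/|Y| = 3.164 Ω, ∠Z = −∠Y = 80.80°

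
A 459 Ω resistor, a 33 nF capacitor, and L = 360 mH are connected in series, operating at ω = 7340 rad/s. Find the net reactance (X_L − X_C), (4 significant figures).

-1486 Ω

X_L = ωL = 2642 Ω
X_C = 1/(ωC) = 4128 Ω
X = 2642 − 4128 = -1486 Ω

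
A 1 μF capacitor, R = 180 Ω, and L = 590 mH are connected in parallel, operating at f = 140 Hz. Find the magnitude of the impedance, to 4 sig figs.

176.9 Ω

ω = 2πf = 879.6 rad/s
X_L = ωL = 519.0 Ω
X_C = 1/(ωC) = 1137 Ω
Parallel: admittances add. Y = 1/R + 1/(jωL) + jωC
Y = (0.005556 − j0.001047) S
|Y| = 0.005653 S → |Z| = 1/|Y| = 176.9 Ω, ∠Z = −∠Y = 10.67°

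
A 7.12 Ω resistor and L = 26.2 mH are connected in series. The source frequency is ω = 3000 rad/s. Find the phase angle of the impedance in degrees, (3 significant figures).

84.8°

X_L = ωL = 78.6 Ω
Z = 7.12 + j78.6 Ω
|Z| = √(7.12² + 78.6²) = 78.9 Ω
∠Z = arctan(78.6/7.12) = 84.8°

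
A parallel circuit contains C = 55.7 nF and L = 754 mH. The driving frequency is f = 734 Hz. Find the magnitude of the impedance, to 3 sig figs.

32600 Ω

ω = 2πf = 4612 rad/s
X_L = ωL = 3480 Ω
X_C = 1/(ωC) = 3890 Ω
Parallel: admittances add. Y = 1/(jωL) + jωC
Y = (0 − j3.07e-05) S
|Y| = 3.07e-05 S → |Z| = 1/|Y| = 32600 Ω, ∠Z = −∠Y = 90.0°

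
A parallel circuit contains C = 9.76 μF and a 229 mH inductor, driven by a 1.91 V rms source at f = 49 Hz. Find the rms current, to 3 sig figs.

21.4 mA

ω = 2πf = 307.9 rad/s
X_L = ωL = 70.5 Ω
X_C = 1/(ωC) = 333 Ω
Parallel: admittances add. Y = 1/(jωL) + jωC
Y = (0 − j0.0112) S
|Y| = 0.0112 S → |Z| = 1/|Y| = 89.5 Ω, ∠Z = −∠Y = 90.0°
I = V/|Z| = 1.91/89.5 = 21.4 mA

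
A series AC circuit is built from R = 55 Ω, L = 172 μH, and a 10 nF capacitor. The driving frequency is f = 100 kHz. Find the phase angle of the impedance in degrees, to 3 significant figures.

-42.9°

ω = 2πf = 628300 rad/s
X_L = ωL = 108 Ω
X_C = 1/(ωC) = 159 Ω
Net reactance X = X_L − X_C = -51.1 Ω
Z = 55.0 − j51.1 Ω
|Z| = √(55.0² + 51.1²) = 75.1 Ω
∠Z = arctan(-51.1/55.0) = -42.9°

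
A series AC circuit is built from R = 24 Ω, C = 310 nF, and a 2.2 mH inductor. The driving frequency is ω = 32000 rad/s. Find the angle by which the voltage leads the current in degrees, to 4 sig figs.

-51.72°

X_L = ωL = 70.40 Ω
X_C = 1/(ωC) = 100.8 Ω
Net reactance X = X_L − X_C = -30.41 Ω
Z = 24.00 − j30.41 Ω
|Z| = √(24.00² + 30.41²) = 38.74 Ω
∠Z = arctan(-30.41/24.00) = -51.72°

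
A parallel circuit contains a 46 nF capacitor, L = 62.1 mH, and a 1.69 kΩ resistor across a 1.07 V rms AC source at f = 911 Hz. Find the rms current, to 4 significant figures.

ω = 2πf = 5724 rad/s
X_L = ωL = 355.5 Ω
X_C = 1/(ωC) = 3798 Ω
Parallel: admittances add. Y = 1/R + 1/(jωL) + jωC
Y = (0.0005917 − j0.002550) S
|Y| = 0.002618 S → |Z| = 1/|Y| = 382.0 Ω, ∠Z = −∠Y = 76.94°
I = V/|Z| = 1.07/382.0 = 2.801 mA

2.801 mA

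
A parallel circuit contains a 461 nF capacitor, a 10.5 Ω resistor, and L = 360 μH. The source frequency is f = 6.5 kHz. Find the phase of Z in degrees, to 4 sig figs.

ω = 2πf = 40840 rad/s
X_L = ωL = 14.70 Ω
X_C = 1/(ωC) = 53.11 Ω
Parallel: admittances add. Y = 1/R + 1/(jωL) + jωC
Y = (0.09524 − j0.04919) S
|Y| = 0.1072 S → |Z| = 1/|Y| = 9.329 Ω, ∠Z = −∠Y = 27.31°

27.31°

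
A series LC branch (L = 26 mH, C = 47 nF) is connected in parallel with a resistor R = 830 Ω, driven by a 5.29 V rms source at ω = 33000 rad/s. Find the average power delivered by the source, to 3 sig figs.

33.7 mW

X_L = ωL = 858 Ω
X_C = 1/(ωC) = 645 Ω
Branch 1: Z₁ = R = 830 Ω
Branch 2 (series LC): Z₂ = j(X_L − X_C) = j213 Ω
Parallel: Z = Z₁Z₂/(Z₁+Z₂), |Z| = 207 Ω, ∠Z = 75.6°
I = V/|Z| = 25.6 mA
P = VI cos φ = 5.29 × 0.0256 × cos(75.6°) = 33.7 mW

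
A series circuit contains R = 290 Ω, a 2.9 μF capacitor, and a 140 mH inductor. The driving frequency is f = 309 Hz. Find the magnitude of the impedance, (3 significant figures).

ω = 2πf = 1942 rad/s
X_L = ωL = 272 Ω
X_C = 1/(ωC) = 178 Ω
Net reactance X = X_L − X_C = 94.2 Ω
Z = 290 + j94.2 Ω
|Z| = √(290² + 94.2²) = 305 Ω

305 Ω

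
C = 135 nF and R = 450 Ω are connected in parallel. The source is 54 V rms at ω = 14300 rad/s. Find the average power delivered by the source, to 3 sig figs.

6.48 W

X_C = 1/(ωC) = 518 Ω
Parallel: admittances add. Y = 1/R + jωC
Y = (0.00222 + j0.00193) S
|Y| = 0.00294 S → |Z| = 1/|Y| = 340 Ω, ∠Z = −∠Y = -41.0°
I = V/|Z| = 159 mA
P = VI cos φ = 54 × 0.159 × cos(-41.0°) = 6.48 W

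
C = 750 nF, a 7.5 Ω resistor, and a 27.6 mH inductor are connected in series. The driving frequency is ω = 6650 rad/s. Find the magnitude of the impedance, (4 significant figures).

18.55 Ω

X_L = ωL = 183.5 Ω
X_C = 1/(ωC) = 200.5 Ω
Net reactance X = X_L − X_C = -16.96 Ω
Z = 7.500 − j16.96 Ω
|Z| = √(7.500² + 16.96²) = 18.55 Ω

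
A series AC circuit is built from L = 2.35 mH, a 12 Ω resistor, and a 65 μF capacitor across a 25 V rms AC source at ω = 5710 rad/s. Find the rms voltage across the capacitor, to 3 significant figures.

4.19 V

X_L = ωL = 13.4 Ω
X_C = 1/(ωC) = 2.69 Ω
Net reactance X = X_L − X_C = 10.7 Ω
Z = 12.0 + j10.7 Ω
|Z| = √(12.0² + 10.7²) = 16.1 Ω
I = V/|Z| = 1.55 A
V_C = I·|Z_C| = 1.55 × 2.69 = 4.19 V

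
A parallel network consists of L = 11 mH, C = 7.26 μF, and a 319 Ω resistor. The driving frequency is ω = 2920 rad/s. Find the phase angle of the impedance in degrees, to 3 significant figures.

72.5°

X_L = ωL = 32.1 Ω
X_C = 1/(ωC) = 47.2 Ω
Parallel: admittances add. Y = 1/R + 1/(jωL) + jωC
Y = (0.00313 − j0.00993) S
|Y| = 0.0104 S → |Z| = 1/|Y| = 96.0 Ω, ∠Z = −∠Y = 72.5°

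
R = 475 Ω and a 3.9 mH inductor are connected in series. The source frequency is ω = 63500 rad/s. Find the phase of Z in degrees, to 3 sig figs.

X_L = ωL = 248 Ω
Z = 475 + j248 Ω
|Z| = √(475² + 248²) = 536 Ω
∠Z = arctan(248/475) = 27.5°

27.5°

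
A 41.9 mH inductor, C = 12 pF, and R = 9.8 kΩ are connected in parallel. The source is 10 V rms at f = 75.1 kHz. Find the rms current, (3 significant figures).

1.11 mA

ω = 2πf = 471900 rad/s
X_L = ωL = 19800 Ω
X_C = 1/(ωC) = 177000 Ω
Parallel: admittances add. Y = 1/R + 1/(jωL) + jωC
Y = (0.000102 − j4.49e-05) S
|Y| = 0.000111 S → |Z| = 1/|Y| = 8970 Ω, ∠Z = −∠Y = 23.8°
I = V/|Z| = 10/8970 = 1.11 mA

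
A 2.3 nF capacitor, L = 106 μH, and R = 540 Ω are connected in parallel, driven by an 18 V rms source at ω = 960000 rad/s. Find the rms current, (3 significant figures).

141 mA

X_L = ωL = 102 Ω
X_C = 1/(ωC) = 453 Ω
Parallel: admittances add. Y = 1/R + 1/(jωL) + jωC
Y = (0.00185 − j0.00762) S
|Y| = 0.00784 S → |Z| = 1/|Y| = 128 Ω, ∠Z = −∠Y = 76.3°
I = V/|Z| = 18/128 = 141 mA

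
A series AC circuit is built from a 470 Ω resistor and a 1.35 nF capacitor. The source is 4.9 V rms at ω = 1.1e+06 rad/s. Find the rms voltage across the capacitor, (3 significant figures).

X_C = 1/(ωC) = 673 Ω
Z = 470 − j673 Ω
|Z| = √(470² + 673²) = 821 Ω
I = V/|Z| = 5.97 mA
V_C = I·|Z_C| = 0.00597 × 673 = 4.02 V

4.02 V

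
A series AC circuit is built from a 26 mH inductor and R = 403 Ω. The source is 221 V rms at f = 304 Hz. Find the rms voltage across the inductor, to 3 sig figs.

ω = 2πf = 1910 rad/s
X_L = ωL = 49.7 Ω
Z = 403 + j49.7 Ω
|Z| = √(403² + 49.7²) = 406 Ω
I = V/|Z| = 544 mA
V_L = I·|Z_L| = 0.544 × 49.7 = 27.0 V

27.0 V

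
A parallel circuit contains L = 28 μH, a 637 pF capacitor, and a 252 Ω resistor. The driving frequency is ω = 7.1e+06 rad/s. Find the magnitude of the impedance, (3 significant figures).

X_L = ωL = 199 Ω
X_C = 1/(ωC) = 221 Ω
Parallel: admittances add. Y = 1/R + 1/(jωL) + jωC
Y = (0.00397 − j0.000507) S
|Y| = 0.00400 S → |Z| = 1/|Y| = 250 Ω, ∠Z = −∠Y = 7.29°

250 Ω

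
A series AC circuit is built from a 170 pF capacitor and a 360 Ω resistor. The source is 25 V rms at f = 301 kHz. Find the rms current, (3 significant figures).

ω = 2πf = 1.891e+06 rad/s
X_C = 1/(ωC) = 3110 Ω
Z = 360 − j3110 Ω
|Z| = √(360² + 3110²) = 3130 Ω
I = V/|Z| = 25/3130 = 7.98 mA

7.98 mA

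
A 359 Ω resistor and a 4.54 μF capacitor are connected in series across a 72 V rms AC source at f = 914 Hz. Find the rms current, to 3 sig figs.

199 mA

ω = 2πf = 5743 rad/s
X_C = 1/(ωC) = 38.4 Ω
Z = 359 − j38.4 Ω
|Z| = √(359² + 38.4²) = 361 Ω
I = V/|Z| = 72/361 = 199 mA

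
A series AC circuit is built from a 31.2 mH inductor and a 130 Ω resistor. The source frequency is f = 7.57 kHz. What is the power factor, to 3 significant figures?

ω = 2πf = 47560 rad/s
X_L = ωL = 1480 Ω
Z = 130 + j1480 Ω
|Z| = √(130² + 1480²) = 1490 Ω
∠Z = arctan(1480/130) = 85.0°
cos φ = cos(85.0°) = 0.0873

0.0873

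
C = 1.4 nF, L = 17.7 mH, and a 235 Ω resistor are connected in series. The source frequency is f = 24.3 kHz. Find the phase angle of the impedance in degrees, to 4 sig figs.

-83.22°

ω = 2πf = 152700 rad/s
X_L = ωL = 2702 Ω
X_C = 1/(ωC) = 4678 Ω
Net reactance X = X_L − X_C = -1976 Ω
Z = 235.0 − j1976 Ω
|Z| = √(235.0² + 1976²) = 1990 Ω
∠Z = arctan(-1976/235.0) = -83.22°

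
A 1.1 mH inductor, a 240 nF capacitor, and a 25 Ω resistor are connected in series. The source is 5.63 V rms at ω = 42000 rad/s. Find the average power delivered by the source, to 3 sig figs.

231 mW

X_L = ωL = 46.2 Ω
X_C = 1/(ωC) = 99.2 Ω
Net reactance X = X_L − X_C = -53.0 Ω
Z = 25.0 − j53.0 Ω
|Z| = √(25.0² + 53.0²) = 58.6 Ω
∠Z = arctan(-53.0/25.0) = -64.7°
I = V/|Z| = 96.1 mA
P = VI cos φ = 5.63 × 0.0961 × cos(-64.7°) = 231 mW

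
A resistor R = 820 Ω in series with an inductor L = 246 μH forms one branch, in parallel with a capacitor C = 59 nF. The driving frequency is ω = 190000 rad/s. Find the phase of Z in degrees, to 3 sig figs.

-83.8°

X_L = ωL = 46.7 Ω
X_C = 1/(ωC) = 89.2 Ω
Branch 1 (R+jX_L): Z₁ = 820 + j46.7 Ω, |Z₁| = 821 Ω
Branch 2 (−jX_C): Z₂ = −j89.2 Ω
Parallel: Z = Z₁Z₂/(Z₁+Z₂), |Z| = 89.2 Ω, ∠Z = -83.8°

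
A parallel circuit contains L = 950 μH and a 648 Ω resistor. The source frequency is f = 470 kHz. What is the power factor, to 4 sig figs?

ω = 2πf = 2.953e+06 rad/s
X_L = ωL = 2805 Ω
Parallel: admittances add. Y = 1/R + 1/(jωL)
Y = (0.001543 − j0.0003565) S
|Y| = 0.001584 S → |Z| = 1/|Y| = 631.4 Ω, ∠Z = −∠Y = 13.01°
cos φ = cos(13.01°) = 0.9743

0.9743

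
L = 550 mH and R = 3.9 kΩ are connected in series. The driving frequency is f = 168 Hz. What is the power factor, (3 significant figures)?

ω = 2πf = 1056 rad/s
X_L = ωL = 581 Ω
Z = 3900 + j581 Ω
|Z| = √(3900² + 581²) = 3940 Ω
∠Z = arctan(581/3900) = 8.47°
cos φ = cos(8.47°) = 0.989

0.989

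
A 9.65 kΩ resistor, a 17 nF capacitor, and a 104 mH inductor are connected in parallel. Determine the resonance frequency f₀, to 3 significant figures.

ω₀ = 1/√(LC) = 1/√(0.104 × 1.7e-08) = 23780 rad/s
f₀ = ω₀/(2π) = 3.79 kHz

3.79 kHz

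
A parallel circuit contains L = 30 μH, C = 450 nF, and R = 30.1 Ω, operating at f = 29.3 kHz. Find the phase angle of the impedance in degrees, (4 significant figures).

71.31°

ω = 2πf = 184100 rad/s
X_L = ωL = 5.523 Ω
X_C = 1/(ωC) = 12.07 Ω
Parallel: admittances add. Y = 1/R + 1/(jωL) + jωC
Y = (0.03322 − j0.09822) S
|Y| = 0.1037 S → |Z| = 1/|Y| = 9.644 Ω, ∠Z = −∠Y = 71.31°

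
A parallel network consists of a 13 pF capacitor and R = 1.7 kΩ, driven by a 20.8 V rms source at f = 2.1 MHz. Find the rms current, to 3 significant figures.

12.7 mA

ω = 2πf = 1.319e+07 rad/s
X_C = 1/(ωC) = 5830 Ω
Parallel: admittances add. Y = 1/R + jωC
Y = (0.000588 + j0.000172) S
|Y| = 0.000613 S → |Z| = 1/|Y| = 1630 Ω, ∠Z = −∠Y = -16.3°
I = V/|Z| = 20.8/1630 = 12.7 mA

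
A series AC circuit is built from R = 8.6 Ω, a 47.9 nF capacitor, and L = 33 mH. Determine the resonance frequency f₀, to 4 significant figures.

4.003 kHz

ω₀ = 1/√(LC) = 1/√(0.033 × 4.79e-08) = 25150 rad/s
f₀ = ω₀/(2π) = 4.003 kHz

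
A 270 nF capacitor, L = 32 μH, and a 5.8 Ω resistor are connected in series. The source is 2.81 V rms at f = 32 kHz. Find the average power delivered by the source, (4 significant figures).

ω = 2πf = 201100 rad/s
X_L = ωL = 6.434 Ω
X_C = 1/(ωC) = 18.42 Ω
Net reactance X = X_L − X_C = -11.99 Ω
Z = 5.800 − j11.99 Ω
|Z| = √(5.800² + 11.99²) = 13.32 Ω
∠Z = arctan(-11.99/5.800) = -64.18°
I = V/|Z| = 211.0 mA
P = VI cos φ = 2.81 × 0.2110 × cos(-64.18°) = 258.3 mW

258.3 mW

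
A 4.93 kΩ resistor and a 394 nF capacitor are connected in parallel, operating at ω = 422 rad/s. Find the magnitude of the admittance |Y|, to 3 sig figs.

262 μS

X_C = 1/(ωC) = 6010 Ω
Parallel: admittances add. Y = 1/R + jωC
Y = (0.000203 + j0.000166) S
|Y| = 0.000262 S → |Z| = 1/|Y| = 3810 Ω, ∠Z = −∠Y = -39.3°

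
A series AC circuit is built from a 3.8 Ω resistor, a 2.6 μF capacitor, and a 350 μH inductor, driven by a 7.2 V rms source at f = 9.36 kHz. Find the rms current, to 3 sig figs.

ω = 2πf = 58810 rad/s
X_L = ωL = 20.6 Ω
X_C = 1/(ωC) = 6.54 Ω
Net reactance X = X_L − X_C = 14.0 Ω
Z = 3.80 + j14.0 Ω
|Z| = √(3.80² + 14.0²) = 14.5 Ω
I = V/|Z| = 7.2/14.5 = 495 mA

495 mA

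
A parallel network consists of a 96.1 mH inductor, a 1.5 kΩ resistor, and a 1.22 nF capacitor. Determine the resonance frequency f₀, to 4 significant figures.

14.70 kHz

ω₀ = 1/√(LC) = 1/√(0.0961 × 1.22e-09) = 92350 rad/s
f₀ = ω₀/(2π) = 14.70 kHz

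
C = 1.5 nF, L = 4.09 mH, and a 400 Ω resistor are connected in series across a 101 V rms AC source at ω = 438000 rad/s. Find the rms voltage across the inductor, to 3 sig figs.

X_L = ωL = 1790 Ω
X_C = 1/(ωC) = 1520 Ω
Net reactance X = X_L − X_C = 269 Ω
Z = 400 + j269 Ω
|Z| = √(400² + 269²) = 482 Ω
I = V/|Z| = 209 mA
V_L = I·|Z_L| = 0.209 × 1790 = 375 V

375 V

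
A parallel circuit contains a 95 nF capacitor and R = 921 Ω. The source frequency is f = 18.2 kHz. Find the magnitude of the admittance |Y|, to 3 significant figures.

10.9 mS

ω = 2πf = 114400 rad/s
X_C = 1/(ωC) = 92.1 Ω
Parallel: admittances add. Y = 1/R + jωC
Y = (0.00109 + j0.0109) S
|Y| = 0.0109 S → |Z| = 1/|Y| = 91.6 Ω, ∠Z = −∠Y = -84.3°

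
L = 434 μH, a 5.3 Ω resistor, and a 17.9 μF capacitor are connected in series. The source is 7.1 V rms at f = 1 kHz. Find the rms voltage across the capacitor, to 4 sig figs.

ω = 2πf = 6283 rad/s
X_L = ωL = 2.727 Ω
X_C = 1/(ωC) = 8.891 Ω
Net reactance X = X_L − X_C = -6.164 Ω
Z = 5.300 − j6.164 Ω
|Z| = √(5.300² + 6.164²) = 8.130 Ω
I = V/|Z| = 873.4 mA
V_C = I·|Z_C| = 0.8734 × 8.891 = 7.765 V

7.765 V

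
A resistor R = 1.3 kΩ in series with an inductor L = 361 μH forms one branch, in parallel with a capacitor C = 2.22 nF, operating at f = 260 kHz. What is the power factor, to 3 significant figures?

0.188

ω = 2πf = 1.634e+06 rad/s
X_L = ωL = 590 Ω
X_C = 1/(ωC) = 276 Ω
Branch 1 (R+jX_L): Z₁ = 1300 + j590 Ω, |Z₁| = 1430 Ω
Branch 2 (−jX_C): Z₂ = −j276 Ω
Parallel: Z = Z₁Z₂/(Z₁+Z₂), |Z| = 294 Ω, ∠Z = -79.2°
cos φ = cos(-79.2°) = 0.188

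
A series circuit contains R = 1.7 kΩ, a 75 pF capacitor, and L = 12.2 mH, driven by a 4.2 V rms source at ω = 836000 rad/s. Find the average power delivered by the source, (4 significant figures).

X_L = ωL = 10200 Ω
X_C = 1/(ωC) = 15950 Ω
Net reactance X = X_L − X_C = -5750 Ω
Z = 1700 − j5750 Ω
|Z| = √(1700² + 5750²) = 5996 Ω
∠Z = arctan(-5750/1700) = -73.53°
I = V/|Z| = 700.5 μA
P = VI cos φ = 4.2 × 0.0007005 × cos(-73.53°) = 834.2 μW

834.2 μW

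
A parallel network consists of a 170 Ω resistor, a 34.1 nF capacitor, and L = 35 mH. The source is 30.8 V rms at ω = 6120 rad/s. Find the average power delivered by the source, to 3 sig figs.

X_L = ωL = 214 Ω
X_C = 1/(ωC) = 4790 Ω
Parallel: admittances add. Y = 1/R + 1/(jωL) + jωC
Y = (0.00588 − j0.00446) S
|Y| = 0.00738 S → |Z| = 1/|Y| = 135 Ω, ∠Z = −∠Y = 37.2°
I = V/|Z| = 227 mA
P = VI cos φ = 30.8 × 0.227 × cos(37.2°) = 5.58 W

5.58 W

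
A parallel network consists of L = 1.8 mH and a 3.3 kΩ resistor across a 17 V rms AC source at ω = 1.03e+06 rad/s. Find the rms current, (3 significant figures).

10.5 mA

X_L = ωL = 1850 Ω
Parallel: admittances add. Y = 1/R + 1/(jωL)
Y = (0.000303 − j0.000539) S
|Y| = 0.000619 S → |Z| = 1/|Y| = 1620 Ω, ∠Z = −∠Y = 60.7°
I = V/|Z| = 17/1620 = 10.5 mA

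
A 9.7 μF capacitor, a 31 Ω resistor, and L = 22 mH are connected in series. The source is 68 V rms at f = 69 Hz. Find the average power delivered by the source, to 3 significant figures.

2.70 W

ω = 2πf = 433.5 rad/s
X_L = ωL = 9.54 Ω
X_C = 1/(ωC) = 238 Ω
Net reactance X = X_L − X_C = -228 Ω
Z = 31.0 − j228 Ω
|Z| = √(31.0² + 228²) = 230 Ω
∠Z = arctan(-228/31.0) = -82.3°
I = V/|Z| = 295 mA
P = VI cos φ = 68 × 0.295 × cos(-82.3°) = 2.70 W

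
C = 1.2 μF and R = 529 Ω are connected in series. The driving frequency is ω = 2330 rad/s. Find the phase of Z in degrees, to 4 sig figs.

X_C = 1/(ωC) = 357.7 Ω
Z = 529.0 − j357.7 Ω
|Z| = √(529.0² + 357.7²) = 638.6 Ω
∠Z = arctan(-357.7/529.0) = -34.06°

-34.06°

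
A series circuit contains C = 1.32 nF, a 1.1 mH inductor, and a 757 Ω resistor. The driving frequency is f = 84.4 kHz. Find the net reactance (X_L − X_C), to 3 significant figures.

ω = 2πf = 530300 rad/s
X_L = ωL = 583 Ω
X_C = 1/(ωC) = 1430 Ω
X = 583 − 1430 = -845 Ω

-845 Ω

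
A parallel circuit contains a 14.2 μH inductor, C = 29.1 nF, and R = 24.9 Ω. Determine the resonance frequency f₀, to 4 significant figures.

ω₀ = 1/√(LC) = 1/√(1.42e-05 × 2.91e-08) = 1.556e+06 rad/s
f₀ = ω₀/(2π) = 247.6 kHz

247.6 kHz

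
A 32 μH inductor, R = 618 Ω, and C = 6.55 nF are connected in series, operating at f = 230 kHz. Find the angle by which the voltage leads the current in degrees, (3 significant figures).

-5.49°

ω = 2πf = 1.445e+06 rad/s
X_L = ωL = 46.2 Ω
X_C = 1/(ωC) = 106 Ω
Net reactance X = X_L − X_C = -59.4 Ω
Z = 618 − j59.4 Ω
|Z| = √(618² + 59.4²) = 621 Ω
∠Z = arctan(-59.4/618) = -5.49°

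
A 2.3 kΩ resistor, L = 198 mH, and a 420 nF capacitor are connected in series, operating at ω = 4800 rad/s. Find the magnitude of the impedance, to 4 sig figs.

2344 Ω

X_L = ωL = 950.4 Ω
X_C = 1/(ωC) = 496.0 Ω
Net reactance X = X_L − X_C = 454.4 Ω
Z = 2300 + j454.4 Ω
|Z| = √(2300² + 454.4²) = 2344 Ω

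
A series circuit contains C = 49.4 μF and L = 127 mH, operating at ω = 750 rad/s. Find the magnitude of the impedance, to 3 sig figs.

X_L = ωL = 95.2 Ω
X_C = 1/(ωC) = 27.0 Ω
Net reactance X = X_L − X_C = 68.3 Ω
Z = j68.3 Ω
|Z| = √(0² + 68.3²) = 68.3 Ω

68.3 Ω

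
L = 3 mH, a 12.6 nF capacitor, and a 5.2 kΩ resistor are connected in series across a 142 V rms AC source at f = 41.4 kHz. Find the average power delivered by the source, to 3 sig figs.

3.85 W

ω = 2πf = 260100 rad/s
X_L = ωL = 780 Ω
X_C = 1/(ωC) = 305 Ω
Net reactance X = X_L − X_C = 475 Ω
Z = 5200 + j475 Ω
|Z| = √(5200² + 475²) = 5220 Ω
∠Z = arctan(475/5200) = 5.22°
I = V/|Z| = 27.2 mA
P = VI cos φ = 142 × 0.0272 × cos(5.22°) = 3.85 W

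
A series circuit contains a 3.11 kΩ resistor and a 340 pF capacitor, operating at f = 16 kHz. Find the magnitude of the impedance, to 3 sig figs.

ω = 2πf = 100500 rad/s
X_C = 1/(ωC) = 29300 Ω
Z = 3110 − j29300 Ω
|Z| = √(3110² + 29300²) = 29400 Ω

29400 Ω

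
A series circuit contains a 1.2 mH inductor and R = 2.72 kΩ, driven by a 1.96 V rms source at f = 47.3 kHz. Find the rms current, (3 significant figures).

ω = 2πf = 297200 rad/s
X_L = ωL = 357 Ω
Z = 2720 + j357 Ω
|Z| = √(2720² + 357²) = 2740 Ω
I = V/|Z| = 1.96/2740 = 714 μA

714 μA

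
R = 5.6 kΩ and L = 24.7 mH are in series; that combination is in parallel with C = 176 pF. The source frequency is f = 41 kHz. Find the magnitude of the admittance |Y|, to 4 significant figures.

ω = 2πf = 257600 rad/s
X_L = ωL = 6363 Ω
X_C = 1/(ωC) = 22060 Ω
Branch 1 (R+jX_L): Z₁ = 5600 + j6363 Ω, |Z₁| = 8476 Ω
Branch 2 (−jX_C): Z₂ = −j22060 Ω
Parallel: Z = Z₁Z₂/(Z₁+Z₂), |Z| = 11220 Ω, ∠Z = 29.01°
|Y| = 1/|Z| = 89.13 μS

89.13 μS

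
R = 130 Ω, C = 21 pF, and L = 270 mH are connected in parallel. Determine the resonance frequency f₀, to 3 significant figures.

66.8 kHz

ω₀ = 1/√(LC) = 1/√(0.27 × 2.1e-11) = 420000 rad/s
f₀ = ω₀/(2π) = 66.8 kHz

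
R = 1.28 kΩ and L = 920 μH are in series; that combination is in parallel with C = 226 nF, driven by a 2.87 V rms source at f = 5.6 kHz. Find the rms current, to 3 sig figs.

22.9 mA

ω = 2πf = 35190 rad/s
X_L = ωL = 32.4 Ω
X_C = 1/(ωC) = 126 Ω
Branch 1 (R+jX_L): Z₁ = 1280 + j32.4 Ω, |Z₁| = 1280 Ω
Branch 2 (−jX_C): Z₂ = −j126 Ω
Parallel: Z = Z₁Z₂/(Z₁+Z₂), |Z| = 125 Ω, ∠Z = -84.4°
I = V/|Z| = 2.87/125 = 22.9 mA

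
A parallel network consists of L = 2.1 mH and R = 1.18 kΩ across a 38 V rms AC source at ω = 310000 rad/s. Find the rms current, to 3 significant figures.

66.7 mA

X_L = ωL = 651 Ω
Parallel: admittances add. Y = 1/R + 1/(jωL)
Y = (0.000847 − j0.00154) S
|Y| = 0.00175 S → |Z| = 1/|Y| = 570 Ω, ∠Z = −∠Y = 61.1°
I = V/|Z| = 38/570 = 66.7 mA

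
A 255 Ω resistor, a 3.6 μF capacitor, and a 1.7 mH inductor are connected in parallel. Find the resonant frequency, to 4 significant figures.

2.034 kHz

ω₀ = 1/√(LC) = 1/√(0.0017 × 3.6e-06) = 12780 rad/s
f₀ = ω₀/(2π) = 2.034 kHz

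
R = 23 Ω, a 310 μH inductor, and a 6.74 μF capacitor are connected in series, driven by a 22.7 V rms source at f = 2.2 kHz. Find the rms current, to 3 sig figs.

950 mA

ω = 2πf = 13820 rad/s
X_L = ωL = 4.29 Ω
X_C = 1/(ωC) = 10.7 Ω
Net reactance X = X_L − X_C = -6.45 Ω
Z = 23.0 − j6.45 Ω
|Z| = √(23.0² + 6.45²) = 23.9 Ω
I = V/|Z| = 22.7/23.9 = 950 mA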